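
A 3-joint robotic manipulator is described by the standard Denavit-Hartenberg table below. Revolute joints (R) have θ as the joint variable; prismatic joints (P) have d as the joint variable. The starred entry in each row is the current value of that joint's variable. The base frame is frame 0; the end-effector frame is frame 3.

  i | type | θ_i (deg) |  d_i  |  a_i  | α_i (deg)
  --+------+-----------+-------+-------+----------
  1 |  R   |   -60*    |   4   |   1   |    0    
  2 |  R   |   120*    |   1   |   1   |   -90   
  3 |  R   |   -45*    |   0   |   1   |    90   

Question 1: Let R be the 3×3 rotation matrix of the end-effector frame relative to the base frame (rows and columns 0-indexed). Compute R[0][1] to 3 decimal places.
End-effector y-axis (col 1 of R) = (-0.8660,0.5000,0.0000)
R[0][1] = -0.8660

-0.866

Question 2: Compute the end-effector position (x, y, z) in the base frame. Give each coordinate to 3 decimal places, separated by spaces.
after link 1: o_1 = (0.5000, -0.8660, 4.0000)
after link 2: o_2 = (1.0000, 0.0000, 5.0000)
after link 3: o_3 = (1.3536, 0.6124, 5.7071)

1.354 0.612 5.707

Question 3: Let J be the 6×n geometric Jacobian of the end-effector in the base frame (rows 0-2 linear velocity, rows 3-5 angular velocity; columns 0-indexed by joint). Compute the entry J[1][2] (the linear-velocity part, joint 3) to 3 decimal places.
axis z_2 = (-0.8660,0.5000,0.0000); lever o_n−o_2 = (0.3536,0.6124,0.7071)
cross product → J_v[:, 2] = (0.3536,0.6124,-0.7071)
J_ω[:, 2] = z_2
entry J[1][2] = 0.6124

0.612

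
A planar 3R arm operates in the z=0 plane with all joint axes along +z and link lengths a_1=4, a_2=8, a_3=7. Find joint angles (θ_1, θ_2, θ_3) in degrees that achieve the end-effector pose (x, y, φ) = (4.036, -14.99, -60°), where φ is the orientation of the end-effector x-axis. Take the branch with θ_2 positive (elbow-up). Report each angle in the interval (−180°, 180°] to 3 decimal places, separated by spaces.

-150.004 90.006 -0.002

wrist centre = target − a_3·(cos φ, sin φ) = (0.5360, -8.9278)
cos θ_2 = (79.9933−4²−8²)/(2·4·8) = -0.0001; θ_2 = 90.0060° (elbow-up)
β = atan2(-8.9278,0.5360) = -86.5643°; ψ = atan2(8.0000,3.9992) = 63.4397°
θ_1 = β − ψ = -150.0040°
θ_3 = φ − θ_1 − θ_2 = -0.0020° (wrapped to (-180°,180°])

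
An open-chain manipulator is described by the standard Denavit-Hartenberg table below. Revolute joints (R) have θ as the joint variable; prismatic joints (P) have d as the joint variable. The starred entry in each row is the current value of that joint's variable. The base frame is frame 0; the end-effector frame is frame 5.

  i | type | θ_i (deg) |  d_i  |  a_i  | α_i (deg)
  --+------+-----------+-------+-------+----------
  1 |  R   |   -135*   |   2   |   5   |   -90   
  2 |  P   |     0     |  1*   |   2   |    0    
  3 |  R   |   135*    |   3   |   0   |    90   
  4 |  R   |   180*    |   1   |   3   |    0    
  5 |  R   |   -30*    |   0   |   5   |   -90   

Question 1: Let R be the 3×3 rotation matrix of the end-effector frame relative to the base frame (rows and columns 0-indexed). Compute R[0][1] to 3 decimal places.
0.500

End-effector y-axis (col 1 of R) = (0.5000,0.5000,0.7071)
R[0][1] = 0.5000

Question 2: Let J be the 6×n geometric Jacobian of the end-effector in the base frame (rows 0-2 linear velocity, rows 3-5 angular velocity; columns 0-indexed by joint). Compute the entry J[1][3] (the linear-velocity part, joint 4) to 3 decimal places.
axis z_3 = (-0.5000,-0.5000,-0.7071); lever o_n−o_3 = (-2.3973,-5.9328,4.4761)
cross product → J_v[:, 3] = (-6.4332,3.9332,1.7678)
J_ω[:, 3] = z_3
entry J[1][3] = 3.9332

3.933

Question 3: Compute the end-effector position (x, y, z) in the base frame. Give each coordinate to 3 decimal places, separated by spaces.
-4.519 -13.711 6.476

after link 1: o_1 = (-3.5355, -3.5355, 2.0000)
after link 2: o_2 = (-4.2426, -5.6569, 2.0000)
after link 3: o_3 = (-2.1213, -7.7782, 2.0000)
after link 4: o_4 = (-4.1213, -9.7782, 3.4142)
after link 5: o_5 = (-4.5186, -13.7110, 6.4761)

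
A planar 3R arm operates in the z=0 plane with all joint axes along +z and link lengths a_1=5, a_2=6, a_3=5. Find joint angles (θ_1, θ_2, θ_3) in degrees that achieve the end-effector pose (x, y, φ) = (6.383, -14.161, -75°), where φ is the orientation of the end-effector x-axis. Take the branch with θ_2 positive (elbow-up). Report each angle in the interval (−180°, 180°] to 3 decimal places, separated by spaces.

-77.779 29.981 -27.202

wrist centre = target − a_3·(cos φ, sin φ) = (5.0889, -9.3314)
cos θ_2 = (112.9714−5²−6²)/(2·5·6) = 0.8662; θ_2 = 29.9811° (elbow-up)
β = atan2(-9.3314,5.0889) = -61.3940°; ψ = atan2(2.9983,10.1971) = 16.3850°
θ_1 = β − ψ = -77.7790°
θ_3 = φ − θ_1 − θ_2 = -27.2021° (wrapped to (-180°,180°])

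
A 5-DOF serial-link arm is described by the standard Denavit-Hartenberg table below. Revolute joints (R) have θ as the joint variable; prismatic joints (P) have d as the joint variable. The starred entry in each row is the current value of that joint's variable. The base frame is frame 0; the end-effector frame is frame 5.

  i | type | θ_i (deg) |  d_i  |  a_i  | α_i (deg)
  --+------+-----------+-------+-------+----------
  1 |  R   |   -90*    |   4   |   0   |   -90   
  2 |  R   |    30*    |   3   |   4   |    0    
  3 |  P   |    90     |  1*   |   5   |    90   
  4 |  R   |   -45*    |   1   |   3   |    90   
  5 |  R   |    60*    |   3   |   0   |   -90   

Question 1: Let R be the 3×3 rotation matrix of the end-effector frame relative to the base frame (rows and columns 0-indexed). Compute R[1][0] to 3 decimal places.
End-effector x-axis (col 0 of R) = (-0.3536,-0.5732,-0.7392)
R[1][0] = -0.5732

-0.573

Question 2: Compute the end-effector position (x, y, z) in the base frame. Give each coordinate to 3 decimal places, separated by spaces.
after link 1: o_1 = (0.0000, 0.0000, 4.0000)
after link 2: o_2 = (3.0000, -3.4641, 2.0000)
after link 3: o_3 = (4.0000, -0.9641, -2.3301)
after link 4: o_4 = (1.8787, -0.7695, -4.6672)
after link 5: o_5 = (-0.2426, -1.8301, -2.8301)

-0.243 -1.830 -2.830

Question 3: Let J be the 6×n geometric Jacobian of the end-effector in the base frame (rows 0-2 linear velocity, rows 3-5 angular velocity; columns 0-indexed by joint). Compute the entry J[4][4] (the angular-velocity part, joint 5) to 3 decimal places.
-0.354

axis z_4 = (-0.7071,-0.3536,0.6124); lever o_n−o_4 = (-2.1213,-1.0607,1.8371)
cross product → J_v[:, 4] = (0.0000,0.0000,0.0000)
J_ω[:, 4] = z_4
entry J[4][4] = -0.3536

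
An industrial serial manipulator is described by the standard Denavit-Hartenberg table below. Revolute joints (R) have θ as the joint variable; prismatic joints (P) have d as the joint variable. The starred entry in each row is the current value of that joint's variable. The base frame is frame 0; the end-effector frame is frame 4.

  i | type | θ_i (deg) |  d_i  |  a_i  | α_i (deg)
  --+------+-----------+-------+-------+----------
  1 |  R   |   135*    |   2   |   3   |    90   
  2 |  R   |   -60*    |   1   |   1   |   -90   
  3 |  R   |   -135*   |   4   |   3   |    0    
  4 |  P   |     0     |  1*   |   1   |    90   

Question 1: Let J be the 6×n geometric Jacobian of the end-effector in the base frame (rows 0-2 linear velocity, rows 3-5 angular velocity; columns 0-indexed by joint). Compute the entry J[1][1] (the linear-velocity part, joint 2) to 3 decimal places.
axis z_1 = (0.7071,0.7071,0.0000); lever o_n−o_1 = (0.2917,5.1225,4.0835)
cross product → J_v[:, 1] = (2.8874,-2.8874,3.4159)
J_ω[:, 1] = z_1
entry J[1][1] = -2.8874

-2.887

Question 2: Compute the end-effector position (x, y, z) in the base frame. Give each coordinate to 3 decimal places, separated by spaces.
after link 1: o_1 = (-2.1213, 2.1213, 2.0000)
after link 2: o_2 = (-1.7678, 3.1820, 1.1340)
after link 3: o_3 = (-1.9673, 6.3815, 4.9711)
after link 4: o_4 = (-1.8296, 7.2438, 6.0835)

-1.830 7.244 6.083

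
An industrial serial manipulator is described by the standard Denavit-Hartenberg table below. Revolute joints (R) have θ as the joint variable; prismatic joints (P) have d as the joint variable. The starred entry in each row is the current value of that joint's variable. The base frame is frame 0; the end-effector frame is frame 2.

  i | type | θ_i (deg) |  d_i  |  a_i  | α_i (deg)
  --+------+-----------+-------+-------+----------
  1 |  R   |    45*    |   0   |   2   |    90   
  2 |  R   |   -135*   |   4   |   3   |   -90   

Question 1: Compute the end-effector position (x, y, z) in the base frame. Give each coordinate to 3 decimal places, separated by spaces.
after link 1: o_1 = (1.4142, 1.4142, 0.0000)
after link 2: o_2 = (2.7426, -2.9142, -2.1213)

2.743 -2.914 -2.121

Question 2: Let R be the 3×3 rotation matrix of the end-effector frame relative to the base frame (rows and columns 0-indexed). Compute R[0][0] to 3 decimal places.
-0.500

End-effector x-axis (col 0 of R) = (-0.5000,-0.5000,-0.7071)
R[0][0] = -0.5000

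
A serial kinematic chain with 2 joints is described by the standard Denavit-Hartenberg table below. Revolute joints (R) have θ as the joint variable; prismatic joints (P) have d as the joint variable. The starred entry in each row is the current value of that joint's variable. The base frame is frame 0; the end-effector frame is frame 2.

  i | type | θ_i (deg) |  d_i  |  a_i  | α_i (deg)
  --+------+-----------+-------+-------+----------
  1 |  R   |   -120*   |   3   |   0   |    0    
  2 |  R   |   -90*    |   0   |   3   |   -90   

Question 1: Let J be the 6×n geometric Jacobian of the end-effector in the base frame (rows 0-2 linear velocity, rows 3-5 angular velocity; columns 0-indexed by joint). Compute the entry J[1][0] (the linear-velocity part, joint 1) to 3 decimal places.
-2.598

axis z_0 = ẑ; lever o_n−o_0 = (-2.5981,1.5000,3.0000)
cross product → J_v[:, 0] = (-1.5000,-2.5981,0.0000)
J_ω[:, 0] = z_0
entry J[1][0] = -2.5981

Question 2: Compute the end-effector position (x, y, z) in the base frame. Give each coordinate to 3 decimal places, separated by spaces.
-2.598 1.500 3.000

after link 1: o_1 = (0.0000, 0.0000, 3.0000)
after link 2: o_2 = (-2.5981, 1.5000, 3.0000)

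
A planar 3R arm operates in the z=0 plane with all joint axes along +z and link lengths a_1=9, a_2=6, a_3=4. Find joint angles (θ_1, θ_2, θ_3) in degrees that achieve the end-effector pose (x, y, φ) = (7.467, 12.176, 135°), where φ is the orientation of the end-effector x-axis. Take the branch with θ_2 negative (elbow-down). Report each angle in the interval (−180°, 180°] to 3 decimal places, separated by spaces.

60.000 -44.996 119.996

wrist centre = target − a_3·(cos φ, sin φ) = (10.2954, 9.3476)
cos θ_2 = (193.3729−9²−6²)/(2·9·6) = 0.7072; θ_2 = -44.9959° (elbow-down)
β = atan2(9.3476,10.2954) = 42.2374°; ψ = atan2(-4.2423,13.2429) = -17.7627°
θ_1 = β − ψ = 60.0001°
θ_3 = φ − θ_1 − θ_2 = 119.9958° (wrapped to (-180°,180°])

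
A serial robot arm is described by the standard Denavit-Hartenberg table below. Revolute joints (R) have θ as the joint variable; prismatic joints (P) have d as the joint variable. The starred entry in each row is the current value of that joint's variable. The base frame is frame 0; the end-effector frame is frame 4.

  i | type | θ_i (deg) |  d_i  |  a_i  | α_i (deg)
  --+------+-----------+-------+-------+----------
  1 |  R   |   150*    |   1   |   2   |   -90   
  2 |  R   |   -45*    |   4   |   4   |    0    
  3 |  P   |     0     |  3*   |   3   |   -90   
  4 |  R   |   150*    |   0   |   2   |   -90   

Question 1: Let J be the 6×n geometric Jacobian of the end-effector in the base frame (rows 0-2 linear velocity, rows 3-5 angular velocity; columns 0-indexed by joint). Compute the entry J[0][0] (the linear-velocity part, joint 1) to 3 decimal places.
axis z_0 = ẑ; lever o_n−o_0 = (-7.9580,-2.3337,4.7250)
cross product → J_v[:, 0] = (2.3337,-7.9580,0.0000)
J_ω[:, 0] = z_0
entry J[0][0] = 2.3337

2.334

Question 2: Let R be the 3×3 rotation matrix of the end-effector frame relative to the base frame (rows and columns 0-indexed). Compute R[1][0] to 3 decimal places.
End-effector x-axis (col 0 of R) = (0.7803,0.1268,-0.6124)
R[1][0] = 0.1268

0.127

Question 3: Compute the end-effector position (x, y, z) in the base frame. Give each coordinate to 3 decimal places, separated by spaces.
after link 1: o_1 = (-1.7321, 1.0000, 1.0000)
after link 2: o_2 = (-6.1815, -1.0499, 3.8284)
after link 3: o_3 = (-9.5187, -2.5873, 5.9497)
after link 4: o_4 = (-7.9580, -2.3337, 4.7250)

-7.958 -2.334 4.725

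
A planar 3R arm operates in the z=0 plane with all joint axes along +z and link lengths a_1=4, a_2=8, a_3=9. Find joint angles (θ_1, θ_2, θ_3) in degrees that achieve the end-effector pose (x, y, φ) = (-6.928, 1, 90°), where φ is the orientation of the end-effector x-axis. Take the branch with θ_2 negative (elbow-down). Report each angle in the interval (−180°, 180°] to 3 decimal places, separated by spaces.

-89.997 -60.003 -120.000

wrist centre = target − a_3·(cos φ, sin φ) = (-6.9280, -8.0000)
cos θ_2 = (111.9972−4²−8²)/(2·4·8) = 0.5000; θ_2 = -60.0029° (elbow-down)
β = atan2(-8.0000,-6.9280) = -130.8926°; ψ = atan2(-6.9284,7.9996) = -40.8955°
θ_1 = β − ψ = -89.9971°
θ_3 = φ − θ_1 − θ_2 = -120.0000° (wrapped to (-180°,180°])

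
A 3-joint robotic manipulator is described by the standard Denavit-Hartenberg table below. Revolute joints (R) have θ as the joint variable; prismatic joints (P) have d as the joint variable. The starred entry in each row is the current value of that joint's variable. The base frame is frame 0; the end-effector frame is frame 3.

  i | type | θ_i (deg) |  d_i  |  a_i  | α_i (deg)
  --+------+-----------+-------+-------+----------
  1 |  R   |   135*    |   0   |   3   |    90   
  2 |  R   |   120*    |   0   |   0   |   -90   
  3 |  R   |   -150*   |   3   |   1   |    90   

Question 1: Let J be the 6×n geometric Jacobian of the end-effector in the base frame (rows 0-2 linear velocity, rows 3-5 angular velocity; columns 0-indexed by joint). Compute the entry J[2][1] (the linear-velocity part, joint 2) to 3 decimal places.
-2.165

axis z_1 = (0.7071,0.7071,0.0000); lever o_n−o_1 = (1.8845,-1.1774,-2.2500)
cross product → J_v[:, 1] = (-1.5910,1.5910,-2.1651)
J_ω[:, 1] = z_1
entry J[2][1] = -2.1651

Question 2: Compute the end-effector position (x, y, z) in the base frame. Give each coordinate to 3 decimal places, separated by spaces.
after link 1: o_1 = (-2.1213, 2.1213, 0.0000)
after link 2: o_2 = (-2.1213, 2.1213, 0.0000)
after link 3: o_3 = (-0.2368, 0.9439, -2.2500)

-0.237 0.944 -2.250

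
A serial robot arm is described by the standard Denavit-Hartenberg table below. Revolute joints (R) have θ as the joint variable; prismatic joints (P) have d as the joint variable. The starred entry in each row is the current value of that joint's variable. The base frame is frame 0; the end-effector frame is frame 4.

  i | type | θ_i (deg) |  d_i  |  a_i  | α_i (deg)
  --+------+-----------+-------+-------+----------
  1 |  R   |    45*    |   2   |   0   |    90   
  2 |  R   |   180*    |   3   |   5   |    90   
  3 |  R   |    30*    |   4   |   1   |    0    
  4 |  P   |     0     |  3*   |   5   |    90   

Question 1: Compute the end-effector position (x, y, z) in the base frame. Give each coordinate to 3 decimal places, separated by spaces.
-2.967 -11.452 9.000

after link 1: o_1 = (0.0000, 0.0000, 2.0000)
after link 2: o_2 = (-1.4142, -5.6569, 2.0000)
after link 3: o_3 = (-1.6730, -6.6228, 6.0000)
after link 4: o_4 = (-2.9671, -11.4524, 9.0000)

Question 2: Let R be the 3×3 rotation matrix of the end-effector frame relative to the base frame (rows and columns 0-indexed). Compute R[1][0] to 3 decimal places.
End-effector x-axis (col 0 of R) = (-0.2588,-0.9659,0.0000)
R[1][0] = -0.9659

-0.966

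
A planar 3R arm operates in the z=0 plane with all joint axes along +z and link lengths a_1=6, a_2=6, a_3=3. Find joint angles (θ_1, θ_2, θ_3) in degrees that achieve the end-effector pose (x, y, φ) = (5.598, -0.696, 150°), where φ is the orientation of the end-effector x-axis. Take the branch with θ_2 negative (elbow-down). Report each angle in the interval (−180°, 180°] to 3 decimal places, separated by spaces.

30.002 -90.002 -150.000

wrist centre = target − a_3·(cos φ, sin φ) = (8.1961, -2.1960)
cos θ_2 = (71.9981−6²−6²)/(2·6·6) = -0.0000; θ_2 = -90.0015° (elbow-down)
β = atan2(-2.1960,8.1961) = -14.9991°; ψ = atan2(-6.0000,5.9998) = -45.0008°
θ_1 = β − ψ = 30.0016°
θ_3 = φ − θ_1 − θ_2 = -150.0001° (wrapped to (-180°,180°])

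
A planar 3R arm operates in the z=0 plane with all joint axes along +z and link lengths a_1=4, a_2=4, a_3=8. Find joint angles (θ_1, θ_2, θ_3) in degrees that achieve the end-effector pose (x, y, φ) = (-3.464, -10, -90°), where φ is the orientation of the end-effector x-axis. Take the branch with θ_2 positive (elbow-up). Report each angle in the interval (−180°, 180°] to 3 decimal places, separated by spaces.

150.000 120.001 -0.001

wrist centre = target − a_3·(cos φ, sin φ) = (-3.4640, -2.0000)
cos θ_2 = (15.9993−4²−4²)/(2·4·4) = -0.5000; θ_2 = 120.0015° (elbow-up)
β = atan2(-2.0000,-3.4640) = -149.9993°; ψ = atan2(3.4641,1.9999) = 60.0007°
θ_1 = β − ψ = -210.0000°
θ_3 = φ − θ_1 − θ_2 = -0.0015° (wrapped to (-180°,180°])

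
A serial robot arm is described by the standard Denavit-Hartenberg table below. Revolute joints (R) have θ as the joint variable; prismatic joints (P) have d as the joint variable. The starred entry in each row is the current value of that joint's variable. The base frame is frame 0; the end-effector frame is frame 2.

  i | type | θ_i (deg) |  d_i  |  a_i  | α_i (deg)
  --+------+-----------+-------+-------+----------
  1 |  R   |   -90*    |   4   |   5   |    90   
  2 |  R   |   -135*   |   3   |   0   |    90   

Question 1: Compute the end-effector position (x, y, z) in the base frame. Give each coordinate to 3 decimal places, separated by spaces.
after link 1: o_1 = (0.0000, -5.0000, 4.0000)
after link 2: o_2 = (-3.0000, -5.0000, 4.0000)

-3.000 -5.000 4.000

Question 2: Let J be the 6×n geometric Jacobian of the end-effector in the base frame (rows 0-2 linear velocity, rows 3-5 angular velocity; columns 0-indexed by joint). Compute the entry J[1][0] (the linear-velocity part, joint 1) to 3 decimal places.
-3.000

axis z_0 = ẑ; lever o_n−o_0 = (-3.0000,-5.0000,4.0000)
cross product → J_v[:, 0] = (5.0000,-3.0000,0.0000)
J_ω[:, 0] = z_0
entry J[1][0] = -3.0000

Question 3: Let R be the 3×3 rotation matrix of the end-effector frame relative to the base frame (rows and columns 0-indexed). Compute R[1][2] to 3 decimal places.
0.707

End-effector z-axis (col 2 of R) = (-0.0000,0.7071,0.7071)
R[1][2] = 0.7071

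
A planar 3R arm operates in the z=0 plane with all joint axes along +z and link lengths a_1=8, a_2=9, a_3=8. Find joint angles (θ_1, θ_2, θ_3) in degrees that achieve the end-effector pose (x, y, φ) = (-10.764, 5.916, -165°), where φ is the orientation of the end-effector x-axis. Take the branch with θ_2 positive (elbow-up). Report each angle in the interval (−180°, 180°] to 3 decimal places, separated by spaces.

45.002 119.997 30.001

wrist centre = target − a_3·(cos φ, sin φ) = (-3.0366, 7.9866)
cos θ_2 = (73.0059−8²−9²)/(2·8·9) = -0.5000; θ_2 = 119.9973° (elbow-up)
β = atan2(7.9866,-3.0366) = 110.8175°; ψ = atan2(7.7944,3.5004) = 65.8158°
θ_1 = β − ψ = 45.0016°
θ_3 = φ − θ_1 − θ_2 = 30.0011° (wrapped to (-180°,180°])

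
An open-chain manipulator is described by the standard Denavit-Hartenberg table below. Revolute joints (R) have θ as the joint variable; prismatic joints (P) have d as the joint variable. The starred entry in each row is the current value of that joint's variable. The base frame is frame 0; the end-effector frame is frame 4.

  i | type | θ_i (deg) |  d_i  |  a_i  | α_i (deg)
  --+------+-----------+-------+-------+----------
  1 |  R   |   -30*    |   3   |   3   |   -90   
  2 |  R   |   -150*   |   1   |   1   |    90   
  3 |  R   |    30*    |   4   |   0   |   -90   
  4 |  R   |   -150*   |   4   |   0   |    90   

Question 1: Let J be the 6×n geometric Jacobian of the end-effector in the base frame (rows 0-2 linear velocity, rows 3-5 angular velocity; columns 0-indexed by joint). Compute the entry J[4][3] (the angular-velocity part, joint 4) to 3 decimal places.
0.533

axis z_3 = (0.8080,0.5335,-0.2500); lever o_n−o_3 = (3.2321,2.1340,-1.0000)
cross product → J_v[:, 3] = (0.0000,0.0000,0.0000)
J_ω[:, 3] = z_3
entry J[4][3] = 0.5335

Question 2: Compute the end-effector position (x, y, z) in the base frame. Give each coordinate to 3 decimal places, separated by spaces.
after link 1: o_1 = (2.5981, -1.5000, 3.0000)
after link 2: o_2 = (2.3481, -0.2010, 3.5000)
after link 3: o_3 = (0.6160, 0.7990, 0.0359)
after link 4: o_4 = (3.8481, 2.9330, -0.9641)

3.848 2.933 -0.964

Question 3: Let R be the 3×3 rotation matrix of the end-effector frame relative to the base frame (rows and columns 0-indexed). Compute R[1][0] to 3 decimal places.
-0.575

End-effector x-axis (col 0 of R) = (0.1295,-0.5748,-0.8080)
R[1][0] = -0.5748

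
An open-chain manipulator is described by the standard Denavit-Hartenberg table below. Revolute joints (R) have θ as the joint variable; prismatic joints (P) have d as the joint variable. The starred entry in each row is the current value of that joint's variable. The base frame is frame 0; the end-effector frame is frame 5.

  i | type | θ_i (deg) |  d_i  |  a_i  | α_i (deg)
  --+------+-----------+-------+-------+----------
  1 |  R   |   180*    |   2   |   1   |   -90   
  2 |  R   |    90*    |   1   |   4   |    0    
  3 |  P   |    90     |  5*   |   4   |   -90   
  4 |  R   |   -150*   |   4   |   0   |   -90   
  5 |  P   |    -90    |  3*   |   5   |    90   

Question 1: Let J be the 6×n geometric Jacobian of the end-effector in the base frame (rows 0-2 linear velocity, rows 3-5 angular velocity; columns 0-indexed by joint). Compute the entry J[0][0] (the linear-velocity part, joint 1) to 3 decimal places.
8.598

axis z_0 = ẑ; lever o_n−o_0 = (4.5000,-8.5981,7.0000)
cross product → J_v[:, 0] = (8.5981,4.5000,-0.0000)
J_ω[:, 0] = z_0
entry J[0][0] = 8.5981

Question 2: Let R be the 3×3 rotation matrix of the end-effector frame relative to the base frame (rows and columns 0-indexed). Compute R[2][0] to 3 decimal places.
End-effector x-axis (col 0 of R) = (0.0000,0.0000,1.0000)
R[2][0] = 1.0000

1.000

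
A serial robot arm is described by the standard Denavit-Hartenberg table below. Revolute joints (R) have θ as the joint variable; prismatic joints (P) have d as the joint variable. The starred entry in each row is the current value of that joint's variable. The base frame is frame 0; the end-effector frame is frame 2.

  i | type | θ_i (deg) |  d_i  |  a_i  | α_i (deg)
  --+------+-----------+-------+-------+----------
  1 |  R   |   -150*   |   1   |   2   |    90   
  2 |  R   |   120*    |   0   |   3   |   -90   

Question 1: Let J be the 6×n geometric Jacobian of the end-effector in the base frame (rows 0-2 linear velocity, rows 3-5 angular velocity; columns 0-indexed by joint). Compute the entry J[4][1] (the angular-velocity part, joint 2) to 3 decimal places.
0.866

axis z_1 = (-0.5000,0.8660,0.0000); lever o_n−o_1 = (1.2990,0.7500,2.5981)
cross product → J_v[:, 1] = (2.2500,1.2990,-1.5000)
J_ω[:, 1] = z_1
entry J[4][1] = 0.8660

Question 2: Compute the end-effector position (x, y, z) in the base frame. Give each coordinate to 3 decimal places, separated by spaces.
after link 1: o_1 = (-1.7321, -1.0000, 1.0000)
after link 2: o_2 = (-0.4330, -0.2500, 3.5981)

-0.433 -0.250 3.598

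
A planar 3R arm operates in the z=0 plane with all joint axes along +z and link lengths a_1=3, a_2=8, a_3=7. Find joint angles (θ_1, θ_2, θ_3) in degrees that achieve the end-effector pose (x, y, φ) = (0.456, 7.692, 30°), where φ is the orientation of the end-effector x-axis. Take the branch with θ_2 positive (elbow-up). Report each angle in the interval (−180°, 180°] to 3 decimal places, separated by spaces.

45.003 119.997 -135.000

wrist centre = target − a_3·(cos φ, sin φ) = (-5.6062, 4.1920)
cos θ_2 = (49.0021−3²−8²)/(2·3·8) = -0.5000; θ_2 = 119.9971° (elbow-up)
β = atan2(4.1920,-5.6062) = 143.2128°; ψ = atan2(6.9284,-0.9997) = 98.2101°
θ_1 = β − ψ = 45.0027°
θ_3 = φ − θ_1 − θ_2 = -134.9998° (wrapped to (-180°,180°])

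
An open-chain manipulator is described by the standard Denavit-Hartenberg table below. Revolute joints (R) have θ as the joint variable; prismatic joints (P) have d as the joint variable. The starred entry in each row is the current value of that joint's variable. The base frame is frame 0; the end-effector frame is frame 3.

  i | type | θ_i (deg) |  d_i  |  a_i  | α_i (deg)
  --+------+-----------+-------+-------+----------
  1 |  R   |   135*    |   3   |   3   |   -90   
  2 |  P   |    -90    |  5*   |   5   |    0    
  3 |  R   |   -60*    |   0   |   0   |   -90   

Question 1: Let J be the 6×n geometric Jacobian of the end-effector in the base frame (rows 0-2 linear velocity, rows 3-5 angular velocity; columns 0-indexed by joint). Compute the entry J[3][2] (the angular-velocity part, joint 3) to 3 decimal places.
-0.707

axis z_2 = (-0.7071,-0.7071,0.0000); lever o_n−o_2 = (0.0000,0.0000,0.0000)
cross product → J_v[:, 2] = (-0.0000,0.0000,0.0000)
J_ω[:, 2] = z_2
entry J[3][2] = -0.7071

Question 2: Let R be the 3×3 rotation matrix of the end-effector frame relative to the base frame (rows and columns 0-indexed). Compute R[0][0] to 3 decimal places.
0.612

End-effector x-axis (col 0 of R) = (0.6124,-0.6124,0.5000)
R[0][0] = 0.6124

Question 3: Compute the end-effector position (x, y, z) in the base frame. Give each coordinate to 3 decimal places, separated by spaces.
-5.657 -1.414 8.000

after link 1: o_1 = (-2.1213, 2.1213, 3.0000)
after link 2: o_2 = (-5.6569, -1.4142, 8.0000)
after link 3: o_3 = (-5.6569, -1.4142, 8.0000)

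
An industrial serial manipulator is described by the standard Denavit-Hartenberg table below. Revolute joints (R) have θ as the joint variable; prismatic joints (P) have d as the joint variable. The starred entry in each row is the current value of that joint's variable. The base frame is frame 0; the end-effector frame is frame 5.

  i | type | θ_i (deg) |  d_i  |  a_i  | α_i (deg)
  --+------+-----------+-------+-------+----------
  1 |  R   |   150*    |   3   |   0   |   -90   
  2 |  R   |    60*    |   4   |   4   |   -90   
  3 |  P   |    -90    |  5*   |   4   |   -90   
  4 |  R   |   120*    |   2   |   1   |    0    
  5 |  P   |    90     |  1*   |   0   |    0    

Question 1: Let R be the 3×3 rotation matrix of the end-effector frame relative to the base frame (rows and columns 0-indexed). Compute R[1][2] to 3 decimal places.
End-effector z-axis (col 2 of R) = (-0.4330,0.2500,-0.8660)
R[1][2] = 0.2500

0.250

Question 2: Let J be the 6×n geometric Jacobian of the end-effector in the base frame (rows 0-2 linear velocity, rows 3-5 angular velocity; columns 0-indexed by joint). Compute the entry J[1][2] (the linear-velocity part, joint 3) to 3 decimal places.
-0.433

prismatic axis z_2 = (0.7500,-0.4330,-0.5000)
J_v[:, 2] = z_2; J_ω[:, 2] = (0,0,0)
entry J[1][2] = -0.4330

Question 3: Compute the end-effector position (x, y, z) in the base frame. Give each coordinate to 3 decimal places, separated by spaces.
after link 1: o_1 = (0.0000, 0.0000, 3.0000)
after link 2: o_2 = (-3.7321, -2.4641, -0.4641)
after link 3: o_3 = (-1.9821, -8.0933, -2.9641)
after link 4: o_4 = (-3.2476, -6.7853, -4.2631)
after link 5: o_5 = (-3.6806, -6.5353, -5.1292)

-3.681 -6.535 -5.129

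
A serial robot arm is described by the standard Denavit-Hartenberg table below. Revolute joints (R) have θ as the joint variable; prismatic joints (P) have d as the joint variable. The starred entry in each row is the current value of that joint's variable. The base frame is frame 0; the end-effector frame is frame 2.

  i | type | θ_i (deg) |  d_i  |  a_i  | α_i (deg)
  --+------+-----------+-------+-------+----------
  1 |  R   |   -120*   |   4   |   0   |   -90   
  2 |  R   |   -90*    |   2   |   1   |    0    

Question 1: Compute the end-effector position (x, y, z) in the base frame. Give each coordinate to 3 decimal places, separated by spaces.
after link 1: o_1 = (0.0000, 0.0000, 4.0000)
after link 2: o_2 = (1.7321, -1.0000, 5.0000)

1.732 -1.000 5.000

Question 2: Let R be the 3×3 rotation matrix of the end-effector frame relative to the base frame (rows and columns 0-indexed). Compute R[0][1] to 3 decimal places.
End-effector y-axis (col 1 of R) = (-0.5000,-0.8660,-0.0000)
R[0][1] = -0.5000

-0.500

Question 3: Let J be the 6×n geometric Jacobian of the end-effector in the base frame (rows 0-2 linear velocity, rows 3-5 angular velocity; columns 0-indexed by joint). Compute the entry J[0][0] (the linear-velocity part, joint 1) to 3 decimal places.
axis z_0 = ẑ; lever o_n−o_0 = (1.7321,-1.0000,5.0000)
cross product → J_v[:, 0] = (1.0000,1.7321,-0.0000)
J_ω[:, 0] = z_0
entry J[0][0] = 1.0000

1.000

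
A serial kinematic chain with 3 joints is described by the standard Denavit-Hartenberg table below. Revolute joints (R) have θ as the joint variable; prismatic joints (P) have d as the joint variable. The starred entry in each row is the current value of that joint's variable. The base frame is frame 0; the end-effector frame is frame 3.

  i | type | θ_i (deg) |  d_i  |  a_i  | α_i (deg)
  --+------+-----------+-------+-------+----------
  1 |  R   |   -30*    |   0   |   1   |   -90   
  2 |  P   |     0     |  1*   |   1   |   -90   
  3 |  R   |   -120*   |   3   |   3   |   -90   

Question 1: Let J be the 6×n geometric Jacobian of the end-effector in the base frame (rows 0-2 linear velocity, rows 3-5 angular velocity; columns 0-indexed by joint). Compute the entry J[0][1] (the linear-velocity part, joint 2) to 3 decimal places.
0.500

prismatic axis z_1 = (0.5000,0.8660,0.0000)
J_v[:, 1] = z_1; J_ω[:, 1] = (0,0,0)
entry J[0][1] = 0.5000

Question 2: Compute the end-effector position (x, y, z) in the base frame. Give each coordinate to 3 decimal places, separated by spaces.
2.232 2.866 -3.000

after link 1: o_1 = (0.8660, -0.5000, 0.0000)
after link 2: o_2 = (2.2321, -0.1340, 0.0000)
after link 3: o_3 = (2.2321, 2.8660, -3.0000)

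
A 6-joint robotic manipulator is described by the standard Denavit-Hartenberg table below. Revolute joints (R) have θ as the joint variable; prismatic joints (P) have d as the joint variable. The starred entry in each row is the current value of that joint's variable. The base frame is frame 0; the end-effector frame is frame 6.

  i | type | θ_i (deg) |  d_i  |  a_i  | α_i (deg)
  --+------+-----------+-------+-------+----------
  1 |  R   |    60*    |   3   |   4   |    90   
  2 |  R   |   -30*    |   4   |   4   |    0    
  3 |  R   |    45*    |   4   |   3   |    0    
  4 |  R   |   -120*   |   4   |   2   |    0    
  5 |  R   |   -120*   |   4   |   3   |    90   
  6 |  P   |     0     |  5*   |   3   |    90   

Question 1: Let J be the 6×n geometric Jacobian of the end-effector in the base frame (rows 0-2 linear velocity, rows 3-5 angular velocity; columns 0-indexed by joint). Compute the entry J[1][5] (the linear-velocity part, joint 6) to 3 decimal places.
0.612

prismatic axis z_5 = (0.3536,0.6124,0.7071)
J_v[:, 5] = z_5; J_ω[:, 5] = (0,0,0)
entry J[1][5] = 0.6124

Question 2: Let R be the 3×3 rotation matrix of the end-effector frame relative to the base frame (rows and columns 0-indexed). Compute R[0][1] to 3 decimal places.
End-effector y-axis (col 1 of R) = (0.3536,0.6124,0.7071)
R[0][1] = 0.3536

0.354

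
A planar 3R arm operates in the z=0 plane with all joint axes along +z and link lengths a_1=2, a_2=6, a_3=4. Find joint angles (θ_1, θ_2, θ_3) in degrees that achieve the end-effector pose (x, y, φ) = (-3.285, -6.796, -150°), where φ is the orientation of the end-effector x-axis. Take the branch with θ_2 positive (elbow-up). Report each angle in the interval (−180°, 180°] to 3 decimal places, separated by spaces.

wrist centre = target − a_3·(cos φ, sin φ) = (0.1791, -4.7960)
cos θ_2 = (23.0337−2²−6²)/(2·2·6) = -0.7069; θ_2 = 134.9856° (elbow-up)
β = atan2(-4.7960,0.1791) = -87.8613°; ψ = atan2(4.2437,-2.2416) = 117.8436°
θ_1 = β − ψ = -205.7049°
θ_3 = φ − θ_1 − θ_2 = -79.2807° (wrapped to (-180°,180°])

154.295 134.986 -79.281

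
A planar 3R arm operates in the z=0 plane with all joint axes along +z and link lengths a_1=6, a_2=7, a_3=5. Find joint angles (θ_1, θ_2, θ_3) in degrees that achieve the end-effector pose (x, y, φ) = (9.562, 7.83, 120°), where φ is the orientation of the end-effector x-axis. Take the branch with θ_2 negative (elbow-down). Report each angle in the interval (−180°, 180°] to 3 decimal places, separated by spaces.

wrist centre = target − a_3·(cos φ, sin φ) = (12.0620, 3.4999)
cos θ_2 = (157.7410−6²−7²)/(2·6·7) = 0.8660; θ_2 = -30.0071° (elbow-down)
β = atan2(3.4999,12.0620) = 16.1805°; ψ = atan2(-3.5007,12.0617) = -16.1846°
θ_1 = β − ψ = 32.3651°
θ_3 = φ − θ_1 − θ_2 = 117.6420° (wrapped to (-180°,180°])

32.365 -30.007 117.642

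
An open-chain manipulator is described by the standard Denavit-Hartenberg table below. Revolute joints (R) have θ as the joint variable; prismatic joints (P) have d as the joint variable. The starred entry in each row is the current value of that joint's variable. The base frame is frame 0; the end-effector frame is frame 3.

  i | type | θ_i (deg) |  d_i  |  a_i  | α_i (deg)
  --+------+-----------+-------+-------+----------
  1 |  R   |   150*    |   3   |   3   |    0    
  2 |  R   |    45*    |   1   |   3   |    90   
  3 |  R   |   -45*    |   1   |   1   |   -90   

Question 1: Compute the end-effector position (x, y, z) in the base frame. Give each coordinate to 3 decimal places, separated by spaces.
-6.438 1.506 3.293

after link 1: o_1 = (-2.5981, 1.5000, 3.0000)
after link 2: o_2 = (-5.4959, 0.7235, 4.0000)
after link 3: o_3 = (-6.4377, 1.5065, 3.2929)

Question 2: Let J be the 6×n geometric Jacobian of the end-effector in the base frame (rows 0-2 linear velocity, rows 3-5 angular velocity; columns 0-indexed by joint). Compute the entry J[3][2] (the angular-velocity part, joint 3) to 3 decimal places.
axis z_2 = (-0.2588,0.9659,0.0000); lever o_n−o_2 = (-0.9418,0.7829,-0.7071)
cross product → J_v[:, 2] = (-0.6830,-0.1830,0.7071)
J_ω[:, 2] = z_2
entry J[3][2] = -0.2588

-0.259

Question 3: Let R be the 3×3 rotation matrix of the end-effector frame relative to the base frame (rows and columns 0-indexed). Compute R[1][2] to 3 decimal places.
End-effector z-axis (col 2 of R) = (-0.6830,-0.1830,0.7071)
R[1][2] = -0.1830

-0.183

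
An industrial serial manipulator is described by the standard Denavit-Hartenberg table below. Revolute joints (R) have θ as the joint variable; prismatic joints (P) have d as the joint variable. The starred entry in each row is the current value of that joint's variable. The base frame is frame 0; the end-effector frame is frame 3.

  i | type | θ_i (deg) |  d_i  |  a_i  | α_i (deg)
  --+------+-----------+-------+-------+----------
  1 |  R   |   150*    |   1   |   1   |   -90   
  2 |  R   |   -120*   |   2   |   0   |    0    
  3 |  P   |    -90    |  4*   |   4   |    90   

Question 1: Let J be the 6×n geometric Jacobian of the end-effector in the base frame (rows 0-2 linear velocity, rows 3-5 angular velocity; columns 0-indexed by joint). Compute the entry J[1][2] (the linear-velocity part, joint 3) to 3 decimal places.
-0.866

prismatic axis z_2 = (-0.5000,-0.8660,0.0000)
J_v[:, 2] = z_2; J_ω[:, 2] = (0,0,0)
entry J[1][2] = -0.8660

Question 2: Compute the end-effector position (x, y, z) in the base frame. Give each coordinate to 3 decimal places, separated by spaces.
after link 1: o_1 = (-0.8660, 0.5000, 1.0000)
after link 2: o_2 = (-1.8660, -1.2321, 1.0000)
after link 3: o_3 = (-0.8660, -6.4282, -1.0000)

-0.866 -6.428 -1.000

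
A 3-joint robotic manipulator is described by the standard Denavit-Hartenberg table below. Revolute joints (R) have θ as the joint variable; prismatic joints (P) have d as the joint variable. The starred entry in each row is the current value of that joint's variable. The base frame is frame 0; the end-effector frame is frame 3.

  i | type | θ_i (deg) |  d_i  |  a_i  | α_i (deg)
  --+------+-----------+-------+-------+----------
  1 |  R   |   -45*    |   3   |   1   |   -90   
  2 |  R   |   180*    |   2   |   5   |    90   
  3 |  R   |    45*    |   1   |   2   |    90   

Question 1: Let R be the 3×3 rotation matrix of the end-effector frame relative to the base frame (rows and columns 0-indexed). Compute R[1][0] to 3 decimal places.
End-effector x-axis (col 0 of R) = (-0.0000,1.0000,-0.0000)
R[1][0] = 1.0000

1.000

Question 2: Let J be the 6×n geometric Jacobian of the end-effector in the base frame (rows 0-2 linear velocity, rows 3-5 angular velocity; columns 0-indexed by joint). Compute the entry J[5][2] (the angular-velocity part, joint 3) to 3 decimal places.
axis z_2 = (0.0000,0.0000,-1.0000); lever o_n−o_2 = (-0.0000,2.0000,-1.0000)
cross product → J_v[:, 2] = (2.0000,0.0000,0.0000)
J_ω[:, 2] = z_2
entry J[5][2] = -1.0000

-1.000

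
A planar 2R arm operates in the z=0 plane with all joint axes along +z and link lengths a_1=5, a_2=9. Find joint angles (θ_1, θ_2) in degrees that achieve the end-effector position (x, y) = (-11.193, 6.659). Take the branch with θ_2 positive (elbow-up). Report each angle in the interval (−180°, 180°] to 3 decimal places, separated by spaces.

cos θ_2 = (169.6255−5²−9²)/(2·5·9) = 0.7070; θ_2 = 45.0127° (elbow-up)
β = atan2(6.6590,-11.1930) = 149.2505°; ψ = atan2(6.3654,11.3626) = 29.2578°
θ_1 = β − ψ = 119.9927°

119.993 45.013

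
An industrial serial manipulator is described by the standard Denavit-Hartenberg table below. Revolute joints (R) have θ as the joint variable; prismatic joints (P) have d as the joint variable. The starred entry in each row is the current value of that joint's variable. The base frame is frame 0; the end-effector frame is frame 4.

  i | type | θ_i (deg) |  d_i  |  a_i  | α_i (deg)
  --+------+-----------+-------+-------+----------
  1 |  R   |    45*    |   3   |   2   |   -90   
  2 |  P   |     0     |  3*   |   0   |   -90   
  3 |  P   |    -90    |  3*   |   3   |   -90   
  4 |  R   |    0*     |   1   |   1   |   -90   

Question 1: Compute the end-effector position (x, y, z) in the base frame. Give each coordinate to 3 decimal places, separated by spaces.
-2.828 7.071 0.000

after link 1: o_1 = (1.4142, 1.4142, 3.0000)
after link 2: o_2 = (-0.7071, 3.5355, 3.0000)
after link 3: o_3 = (-2.8284, 5.6569, 0.0000)
after link 4: o_4 = (-2.8284, 7.0711, 0.0000)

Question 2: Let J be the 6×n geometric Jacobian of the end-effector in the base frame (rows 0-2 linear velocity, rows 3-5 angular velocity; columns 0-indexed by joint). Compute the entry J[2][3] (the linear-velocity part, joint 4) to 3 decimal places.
1.000

axis z_3 = (0.7071,0.7071,-0.0000); lever o_n−o_3 = (0.0000,1.4142,0.0000)
cross product → J_v[:, 3] = (0.0000,-0.0000,1.0000)
J_ω[:, 3] = z_3
entry J[2][3] = 1.0000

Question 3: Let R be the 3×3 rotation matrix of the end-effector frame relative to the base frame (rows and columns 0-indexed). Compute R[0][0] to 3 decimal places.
End-effector x-axis (col 0 of R) = (-0.7071,0.7071,0.0000)
R[0][0] = -0.7071

-0.707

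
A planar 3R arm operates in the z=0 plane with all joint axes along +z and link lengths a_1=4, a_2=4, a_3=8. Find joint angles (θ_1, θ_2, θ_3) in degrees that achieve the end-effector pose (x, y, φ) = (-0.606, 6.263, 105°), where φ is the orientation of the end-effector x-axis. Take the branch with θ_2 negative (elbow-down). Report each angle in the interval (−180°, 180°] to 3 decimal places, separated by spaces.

29.999 -149.992 -135.007

wrist centre = target − a_3·(cos φ, sin φ) = (1.4646, -1.4644)
cos θ_2 = (4.2894−4²−4²)/(2·4·4) = -0.8660; θ_2 = -149.9921° (elbow-down)
β = atan2(-1.4644,1.4646) = -44.9971°; ψ = atan2(-2.0005,0.5362) = -74.9960°
θ_1 = β − ψ = 29.9989°
θ_3 = φ − θ_1 − θ_2 = -135.0068° (wrapped to (-180°,180°])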